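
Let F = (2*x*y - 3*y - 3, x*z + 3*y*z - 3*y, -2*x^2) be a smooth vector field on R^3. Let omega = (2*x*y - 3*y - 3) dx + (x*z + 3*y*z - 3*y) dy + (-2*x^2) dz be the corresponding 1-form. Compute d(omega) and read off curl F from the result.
d(omega) = (-x - 3*y) dy ∧ dz + (4*x) dz ∧ dx + (-2*x + z + 3) dx ∧ dy; curl F = (-x - 3*y, 4*x, -2*x + z + 3)

d omega = sum_{i<j} (∂f_j/∂x_i - ∂f_i/∂x_j) dx_i ∧ dx_j. Under the identification (dy ∧ dz, dz ∧ dx, dx ∧ dy) ↔ (e_x, e_y, e_z), the coefficients are exactly the components of curl F. Compute:
  ∂R/∂y - ∂Q/∂z = (0) - (x + 3*y) = -x - 3*y
  ∂P/∂z - ∂R/∂x = (0) - (-4*x) = 4*x
  ∂Q/∂x - ∂P/∂y = (z) - (2*x - 3) = -2*x + z + 3.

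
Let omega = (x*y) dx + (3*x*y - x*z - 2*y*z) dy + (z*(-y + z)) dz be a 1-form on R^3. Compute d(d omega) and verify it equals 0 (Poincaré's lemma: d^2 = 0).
d(d omega) = 0

Step 1: d omega = sum_{i<j} (∂f_j/∂x_i - ∂f_i/∂x_j) dx_i ∧ dx_j:
  coeff of dx ∧ dy: -x + 3*y - z
  coeff of dx ∧ dz: 0
  coeff of dy ∧ dz: x + 2*y - z
Step 2: Apply d again to each 2-form coefficient. The only possible 3-form in R^3 is dx ∧ dy ∧ dz, with coefficient
  ∂(coeff of dy∧dz)/∂x - ∂(coeff of dx∧dz)/∂y + ∂(coeff of dx∧dy)/∂z
  = ∂/∂x (x + 2*y - z) - ∂/∂y (0) + ∂/∂z (-x + 3*y - z).
Each of these terms simplifies to sums of mixed partials that cancel in pairs. The result is 0 (by equality of mixed partials for smooth functions — Schwarz / Clairaut).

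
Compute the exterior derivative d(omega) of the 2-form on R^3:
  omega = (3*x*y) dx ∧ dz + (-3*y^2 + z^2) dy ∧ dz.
d(omega) = (-3*x) dx ∧ dy ∧ dz

For a 2-form omega = sum_{i<j} g_{ij} dx_i ∧ dx_j, the exterior derivative is
  d(omega) = sum_{i<j} d(g_{ij}) ∧ dx_i ∧ dx_j = sum_{i<j, k} (∂g_{ij}/∂x_k) dx_k ∧ dx_i ∧ dx_j.
Expand each term, using dx_k ∧ dx_i ∧ dx_j = sgn(permutation) dx_{(a)} ∧ dx_{(b)} ∧ dx_{(c)} with (a < b < c) sorted:
  d(3*x*y) includes (∂/∂y)(3*x*y) dy = (3*x) dy, which multiplied by dx ∧ dz gives (-3*x) dx ∧ dy ∧ dz
Collecting like 3-forms: d(omega) = (-3*x) dx ∧ dy ∧ dz.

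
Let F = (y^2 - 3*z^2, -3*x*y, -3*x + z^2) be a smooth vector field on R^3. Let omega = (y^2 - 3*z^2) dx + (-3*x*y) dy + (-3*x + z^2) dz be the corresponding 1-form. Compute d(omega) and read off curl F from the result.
d(omega) = (0) dy ∧ dz + (3 - 6*z) dz ∧ dx + (-5*y) dx ∧ dy; curl F = (0, 3 - 6*z, -5*y)

d omega = sum_{i<j} (∂f_j/∂x_i - ∂f_i/∂x_j) dx_i ∧ dx_j. Under the identification (dy ∧ dz, dz ∧ dx, dx ∧ dy) ↔ (e_x, e_y, e_z), the coefficients are exactly the components of curl F. Compute:
  ∂R/∂y - ∂Q/∂z = (0) - (0) = 0
  ∂P/∂z - ∂R/∂x = (-6*z) - (-3) = 3 - 6*z
  ∂Q/∂x - ∂P/∂y = (-3*y) - (2*y) = -5*y.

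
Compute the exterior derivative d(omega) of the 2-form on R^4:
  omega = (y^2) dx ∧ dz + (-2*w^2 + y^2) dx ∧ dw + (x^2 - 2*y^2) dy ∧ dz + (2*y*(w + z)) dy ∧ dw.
d(omega) = (2*x - 2*y) dx ∧ dy ∧ dz + (-2*y) dx ∧ dy ∧ dw + (-2*y) dy ∧ dz ∧ dw

For a 2-form omega = sum_{i<j} g_{ij} dx_i ∧ dx_j, the exterior derivative is
  d(omega) = sum_{i<j} d(g_{ij}) ∧ dx_i ∧ dx_j = sum_{i<j, k} (∂g_{ij}/∂x_k) dx_k ∧ dx_i ∧ dx_j.
Expand each term, using dx_k ∧ dx_i ∧ dx_j = sgn(permutation) dx_{(a)} ∧ dx_{(b)} ∧ dx_{(c)} with (a < b < c) sorted:
  d(y^2) includes (∂/∂y)(y^2) dy = (2*y) dy, which multiplied by dx ∧ dz gives (-2*y) dx ∧ dy ∧ dz
  d(-2*w^2 + y^2) includes (∂/∂y)(-2*w^2 + y^2) dy = (2*y) dy, which multiplied by dx ∧ dw gives (-2*y) dx ∧ dy ∧ dw
  d(x^2 - 2*y^2) includes (∂/∂x)(x^2 - 2*y^2) dx = (2*x) dx, which multiplied by dy ∧ dz gives (2*x) dx ∧ dy ∧ dz
  d(2*y*(w + z)) includes (∂/∂z)(2*y*(w + z)) dz = (2*y) dz, which multiplied by dy ∧ dw gives (-2*y) dy ∧ dz ∧ dw
Collecting like 3-forms: d(omega) = (2*x - 2*y) dx ∧ dy ∧ dz + (-2*y) dx ∧ dy ∧ dw + (-2*y) dy ∧ dz ∧ dw.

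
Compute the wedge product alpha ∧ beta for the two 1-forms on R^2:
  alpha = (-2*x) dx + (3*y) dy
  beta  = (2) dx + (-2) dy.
alpha ∧ beta = (4*x - 6*y) dx ∧ dy

Distribute the wedge, using dx_i ∧ dx_j = -dx_j ∧ dx_i and dx_i ∧ dx_i = 0. For each pair (i, j) with i < j, the coefficient of dx_i ∧ dx_j in alpha ∧ beta is (alpha_i * beta_j - alpha_j * beta_i). Collecting: alpha ∧ beta = (4*x - 6*y) dx ∧ dy.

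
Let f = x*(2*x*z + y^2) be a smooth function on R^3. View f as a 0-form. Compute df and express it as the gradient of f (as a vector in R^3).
df = (4*x*z + y^2) dx + (2*x*y) dy + (2*x^2) dz; grad f = (4*x*z + y^2, 2*x*y, 2*x^2)

For a 0-form f, d f = (∂f/∂x) dx + (∂f/∂y) dy + (∂f/∂z) dz. The components of the vector representation are exactly the entries of grad f in Cartesian coordinates:
  ∂f/∂x = 4*x*z + y^2
  ∂f/∂y = 2*x*y
  ∂f/∂z = 2*x^2.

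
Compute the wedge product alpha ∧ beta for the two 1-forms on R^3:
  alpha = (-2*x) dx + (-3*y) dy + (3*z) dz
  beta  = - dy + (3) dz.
alpha ∧ beta = (2*x) dx ∧ dy + (-6*x) dx ∧ dz + (-9*y + 3*z) dy ∧ dz

Distribute the wedge, using dx_i ∧ dx_j = -dx_j ∧ dx_i and dx_i ∧ dx_i = 0. For each pair (i, j) with i < j, the coefficient of dx_i ∧ dx_j in alpha ∧ beta is (alpha_i * beta_j - alpha_j * beta_i). Collecting: alpha ∧ beta = (2*x) dx ∧ dy + (-6*x) dx ∧ dz + (-9*y + 3*z) dy ∧ dz.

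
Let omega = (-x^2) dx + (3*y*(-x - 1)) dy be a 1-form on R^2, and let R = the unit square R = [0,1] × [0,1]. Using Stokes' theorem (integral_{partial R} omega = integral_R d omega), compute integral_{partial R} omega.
integral_(partial R) omega = -3/2

Stokes: integral_partial_R omega = integral_R d omega with d omega = (∂Q/∂x - ∂P/∂y) dx ∧ dy.
  ∂Q/∂x = -3*y
  ∂P/∂y = 0
  integrand = ∂Q/∂x - ∂P/∂y = -3*y.
Integrating over R: integral_0^1 integral_0^1 (-3*y) dx dy = -3/2.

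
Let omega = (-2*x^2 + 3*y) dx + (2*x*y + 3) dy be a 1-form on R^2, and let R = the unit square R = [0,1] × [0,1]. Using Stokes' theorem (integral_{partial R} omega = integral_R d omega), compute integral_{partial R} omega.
integral_(partial R) omega = -2

Stokes: integral_partial_R omega = integral_R d omega with d omega = (∂Q/∂x - ∂P/∂y) dx ∧ dy.
  ∂Q/∂x = 2*y
  ∂P/∂y = 3
  integrand = ∂Q/∂x - ∂P/∂y = 2*y - 3.
Integrating over R: integral_0^1 integral_0^1 (2*y - 3) dx dy = -2.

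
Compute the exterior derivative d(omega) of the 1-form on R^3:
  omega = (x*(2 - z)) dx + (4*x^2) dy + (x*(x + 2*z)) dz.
d(omega) = (8*x) dx ∧ dy + (3*x + 2*z) dx ∧ dz

For a 1-form omega = sum_i f_i dx_i, the exterior derivative is
  d(omega) = sum_{i < j} (∂f_j/∂x_i - ∂f_i/∂x_j) dx_i ∧ dx_j.
  coefficient of dx ∧ dy: ∂f_2/∂x - ∂f_1/∂y = ∂(4*x^2)/∂x - ∂(x*(2 - z))/∂y = 8*x
  coefficient of dx ∧ dz: ∂f_3/∂x - ∂f_1/∂z = ∂(x*(x + 2*z))/∂x - ∂(x*(2 - z))/∂z = 3*x + 2*z
Assembling: d(omega) = (8*x) dx ∧ dy + (3*x + 2*z) dx ∧ dz.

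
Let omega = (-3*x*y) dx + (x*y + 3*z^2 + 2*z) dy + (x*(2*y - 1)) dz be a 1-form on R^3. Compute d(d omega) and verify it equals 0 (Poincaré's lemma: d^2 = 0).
d(d omega) = 0

Step 1: d omega = sum_{i<j} (∂f_j/∂x_i - ∂f_i/∂x_j) dx_i ∧ dx_j:
  coeff of dx ∧ dy: 3*x + y
  coeff of dx ∧ dz: 2*y - 1
  coeff of dy ∧ dz: 2*x - 6*z - 2
Step 2: Apply d again to each 2-form coefficient. The only possible 3-form in R^3 is dx ∧ dy ∧ dz, with coefficient
  ∂(coeff of dy∧dz)/∂x - ∂(coeff of dx∧dz)/∂y + ∂(coeff of dx∧dy)/∂z
  = ∂/∂x (2*x - 6*z - 2) - ∂/∂y (2*y - 1) + ∂/∂z (3*x + y).
Each of these terms simplifies to sums of mixed partials that cancel in pairs. The result is 0 (by equality of mixed partials for smooth functions — Schwarz / Clairaut).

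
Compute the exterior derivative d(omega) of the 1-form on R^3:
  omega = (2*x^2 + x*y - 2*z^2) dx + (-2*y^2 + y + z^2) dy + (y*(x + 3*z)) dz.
d(omega) = (-x) dx ∧ dy + (y + 4*z) dx ∧ dz + (x + z) dy ∧ dz

For a 1-form omega = sum_i f_i dx_i, the exterior derivative is
  d(omega) = sum_{i < j} (∂f_j/∂x_i - ∂f_i/∂x_j) dx_i ∧ dx_j.
  coefficient of dx ∧ dy: ∂f_2/∂x - ∂f_1/∂y = ∂(-2*y^2 + y + z^2)/∂x - ∂(2*x^2 + x*y - 2*z^2)/∂y = -x
  coefficient of dx ∧ dz: ∂f_3/∂x - ∂f_1/∂z = ∂(y*(x + 3*z))/∂x - ∂(2*x^2 + x*y - 2*z^2)/∂z = y + 4*z
  coefficient of dy ∧ dz: ∂f_3/∂y - ∂f_2/∂z = ∂(y*(x + 3*z))/∂y - ∂(-2*y^2 + y + z^2)/∂z = x + z
Assembling: d(omega) = (-x) dx ∧ dy + (y + 4*z) dx ∧ dz + (x + z) dy ∧ dz.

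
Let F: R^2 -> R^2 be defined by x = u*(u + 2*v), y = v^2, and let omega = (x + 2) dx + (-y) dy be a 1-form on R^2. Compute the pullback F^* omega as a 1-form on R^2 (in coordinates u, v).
F^* omega = (2*u^3 + 6*u^2*v + 4*u*v^2 + 4*u + 4*v) du + (2*u^3 + 4*u^2*v + 4*u - 2*v^3) dv

Using F^*(f dg) = (f ∘ F) d(g ∘ F), substitute each coordinate x_i by F_i(u, v) in f_i, and replace dx_i by d F_i = (∂F_i/∂u) du + (∂F_i/∂v) dv.
  For the x component: f_1(F) = u^2 + 2*u*v + 2; d F_1 = (2*u + 2*v) du + (2*u) dv
  For the y component: f_2(F) = -v^2; d F_2 = (0) du + (2*v) dv
Combining and collecting du, dv coefficients:
  coeff of du: 2*u^3 + 6*u^2*v + 4*u*v^2 + 4*u + 4*v
  coeff of dv: 2*u^3 + 4*u^2*v + 4*u - 2*v^3
F^* omega = (2*u^3 + 6*u^2*v + 4*u*v^2 + 4*u + 4*v) du + (2*u^3 + 4*u^2*v + 4*u - 2*v^3) dv.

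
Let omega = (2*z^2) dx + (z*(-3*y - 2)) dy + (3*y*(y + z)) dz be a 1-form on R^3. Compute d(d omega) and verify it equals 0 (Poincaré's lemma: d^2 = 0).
d(d omega) = 0

Step 1: d omega = sum_{i<j} (∂f_j/∂x_i - ∂f_i/∂x_j) dx_i ∧ dx_j:
  coeff of dx ∧ dy: 0
  coeff of dx ∧ dz: -4*z
  coeff of dy ∧ dz: 9*y + 3*z + 2
Step 2: Apply d again to each 2-form coefficient. The only possible 3-form in R^3 is dx ∧ dy ∧ dz, with coefficient
  ∂(coeff of dy∧dz)/∂x - ∂(coeff of dx∧dz)/∂y + ∂(coeff of dx∧dy)/∂z
  = ∂/∂x (9*y + 3*z + 2) - ∂/∂y (-4*z) + ∂/∂z (0).
Each of these terms simplifies to sums of mixed partials that cancel in pairs. The result is 0 (by equality of mixed partials for smooth functions — Schwarz / Clairaut).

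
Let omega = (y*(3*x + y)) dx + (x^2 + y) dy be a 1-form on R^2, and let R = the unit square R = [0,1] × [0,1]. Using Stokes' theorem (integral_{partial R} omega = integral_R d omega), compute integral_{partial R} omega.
integral_(partial R) omega = -3/2

Stokes: integral_partial_R omega = integral_R d omega with d omega = (∂Q/∂x - ∂P/∂y) dx ∧ dy.
  ∂Q/∂x = 2*x
  ∂P/∂y = 3*x + 2*y
  integrand = ∂Q/∂x - ∂P/∂y = -x - 2*y.
Integrating over R: integral_0^1 integral_0^1 (-x - 2*y) dx dy = -3/2.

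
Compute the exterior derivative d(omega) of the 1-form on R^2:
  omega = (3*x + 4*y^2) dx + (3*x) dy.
d(omega) = (3 - 8*y) dx ∧ dy

For a 1-form omega = sum_i f_i dx_i, the exterior derivative is
  d(omega) = sum_{i < j} (∂f_j/∂x_i - ∂f_i/∂x_j) dx_i ∧ dx_j.
  coefficient of dx ∧ dy: ∂f_2/∂x - ∂f_1/∂y = ∂(3*x)/∂x - ∂(3*x + 4*y^2)/∂y = 3 - 8*y
Assembling: d(omega) = (3 - 8*y) dx ∧ dy.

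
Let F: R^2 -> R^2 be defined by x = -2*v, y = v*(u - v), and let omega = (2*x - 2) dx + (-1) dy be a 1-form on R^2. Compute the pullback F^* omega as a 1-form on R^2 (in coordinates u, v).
F^* omega = (-v) du + (-u + 10*v + 4) dv

Using F^*(f dg) = (f ∘ F) d(g ∘ F), substitute each coordinate x_i by F_i(u, v) in f_i, and replace dx_i by d F_i = (∂F_i/∂u) du + (∂F_i/∂v) dv.
  For the x component: f_1(F) = -4*v - 2; d F_1 = (0) du + (-2) dv
  For the y component: f_2(F) = -1; d F_2 = (v) du + (u - 2*v) dv
Combining and collecting du, dv coefficients:
  coeff of du: -v
  coeff of dv: -u + 10*v + 4
F^* omega = (-v) du + (-u + 10*v + 4) dv.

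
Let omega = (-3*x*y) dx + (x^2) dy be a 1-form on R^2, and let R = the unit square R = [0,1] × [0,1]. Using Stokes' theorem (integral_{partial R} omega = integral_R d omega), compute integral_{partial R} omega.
integral_(partial R) omega = 5/2

Stokes: integral_partial_R omega = integral_R d omega with d omega = (∂Q/∂x - ∂P/∂y) dx ∧ dy.
  ∂Q/∂x = 2*x
  ∂P/∂y = -3*x
  integrand = ∂Q/∂x - ∂P/∂y = 5*x.
Integrating over R: integral_0^1 integral_0^1 (5*x) dx dy = 5/2.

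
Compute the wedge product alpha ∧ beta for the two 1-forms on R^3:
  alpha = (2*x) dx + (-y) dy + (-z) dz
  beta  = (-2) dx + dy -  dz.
alpha ∧ beta = (2*x - 2*y) dx ∧ dy + (-2*x - 2*z) dx ∧ dz + (y + z) dy ∧ dz

Distribute the wedge, using dx_i ∧ dx_j = -dx_j ∧ dx_i and dx_i ∧ dx_i = 0. For each pair (i, j) with i < j, the coefficient of dx_i ∧ dx_j in alpha ∧ beta is (alpha_i * beta_j - alpha_j * beta_i). Collecting: alpha ∧ beta = (2*x - 2*y) dx ∧ dy + (-2*x - 2*z) dx ∧ dz + (y + z) dy ∧ dz.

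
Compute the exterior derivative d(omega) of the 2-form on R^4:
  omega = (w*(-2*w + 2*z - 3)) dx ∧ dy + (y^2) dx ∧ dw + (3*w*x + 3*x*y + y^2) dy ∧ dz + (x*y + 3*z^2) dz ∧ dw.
d(omega) = (5*w + 3*y) dx ∧ dy ∧ dz + (-4*w - 2*y + 2*z - 3) dx ∧ dy ∧ dw + (4*x) dy ∧ dz ∧ dw + (y) dx ∧ dz ∧ dw

For a 2-form omega = sum_{i<j} g_{ij} dx_i ∧ dx_j, the exterior derivative is
  d(omega) = sum_{i<j} d(g_{ij}) ∧ dx_i ∧ dx_j = sum_{i<j, k} (∂g_{ij}/∂x_k) dx_k ∧ dx_i ∧ dx_j.
Expand each term, using dx_k ∧ dx_i ∧ dx_j = sgn(permutation) dx_{(a)} ∧ dx_{(b)} ∧ dx_{(c)} with (a < b < c) sorted:
  d(w*(-2*w + 2*z - 3)) includes (∂/∂z)(w*(-2*w + 2*z - 3)) dz = (2*w) dz, which multiplied by dx ∧ dy gives (2*w) dx ∧ dy ∧ dz
  d(w*(-2*w + 2*z - 3)) includes (∂/∂w)(w*(-2*w + 2*z - 3)) dw = (-4*w + 2*z - 3) dw, which multiplied by dx ∧ dy gives (-4*w + 2*z - 3) dx ∧ dy ∧ dw
  d(y^2) includes (∂/∂y)(y^2) dy = (2*y) dy, which multiplied by dx ∧ dw gives (-2*y) dx ∧ dy ∧ dw
  d(3*w*x + 3*x*y + y^2) includes (∂/∂x)(3*w*x + 3*x*y + y^2) dx = (3*w + 3*y) dx, which multiplied by dy ∧ dz gives (3*w + 3*y) dx ∧ dy ∧ dz
  d(3*w*x + 3*x*y + y^2) includes (∂/∂w)(3*w*x + 3*x*y + y^2) dw = (3*x) dw, which multiplied by dy ∧ dz gives (3*x) dy ∧ dz ∧ dw
  d(x*y + 3*z^2) includes (∂/∂x)(x*y + 3*z^2) dx = (y) dx, which multiplied by dz ∧ dw gives (y) dx ∧ dz ∧ dw
  d(x*y + 3*z^2) includes (∂/∂y)(x*y + 3*z^2) dy = (x) dy, which multiplied by dz ∧ dw gives (x) dy ∧ dz ∧ dw
Collecting like 3-forms: d(omega) = (5*w + 3*y) dx ∧ dy ∧ dz + (-4*w - 2*y + 2*z - 3) dx ∧ dy ∧ dw + (4*x) dy ∧ dz ∧ dw + (y) dx ∧ dz ∧ dw.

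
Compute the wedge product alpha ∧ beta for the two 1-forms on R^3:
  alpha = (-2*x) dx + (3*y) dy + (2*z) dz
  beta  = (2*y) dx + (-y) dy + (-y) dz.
alpha ∧ beta = (2*y*(x - 3*y)) dx ∧ dy + (2*y*(x - 2*z)) dx ∧ dz + (y*(-3*y + 2*z)) dy ∧ dz

Distribute the wedge, using dx_i ∧ dx_j = -dx_j ∧ dx_i and dx_i ∧ dx_i = 0. For each pair (i, j) with i < j, the coefficient of dx_i ∧ dx_j in alpha ∧ beta is (alpha_i * beta_j - alpha_j * beta_i). Collecting: alpha ∧ beta = (2*y*(x - 3*y)) dx ∧ dy + (2*y*(x - 2*z)) dx ∧ dz + (y*(-3*y + 2*z)) dy ∧ dz.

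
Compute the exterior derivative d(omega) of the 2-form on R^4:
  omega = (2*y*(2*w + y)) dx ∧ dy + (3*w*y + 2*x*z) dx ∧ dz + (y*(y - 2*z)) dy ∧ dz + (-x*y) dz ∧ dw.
d(omega) = (4*y) dx ∧ dy ∧ dw + (-3*w) dx ∧ dy ∧ dz + (2*y) dx ∧ dz ∧ dw + (-x) dy ∧ dz ∧ dw

For a 2-form omega = sum_{i<j} g_{ij} dx_i ∧ dx_j, the exterior derivative is
  d(omega) = sum_{i<j} d(g_{ij}) ∧ dx_i ∧ dx_j = sum_{i<j, k} (∂g_{ij}/∂x_k) dx_k ∧ dx_i ∧ dx_j.
Expand each term, using dx_k ∧ dx_i ∧ dx_j = sgn(permutation) dx_{(a)} ∧ dx_{(b)} ∧ dx_{(c)} with (a < b < c) sorted:
  d(2*y*(2*w + y)) includes (∂/∂w)(2*y*(2*w + y)) dw = (4*y) dw, which multiplied by dx ∧ dy gives (4*y) dx ∧ dy ∧ dw
  d(3*w*y + 2*x*z) includes (∂/∂y)(3*w*y + 2*x*z) dy = (3*w) dy, which multiplied by dx ∧ dz gives (-3*w) dx ∧ dy ∧ dz
  d(3*w*y + 2*x*z) includes (∂/∂w)(3*w*y + 2*x*z) dw = (3*y) dw, which multiplied by dx ∧ dz gives (3*y) dx ∧ dz ∧ dw
  d(-x*y) includes (∂/∂x)(-x*y) dx = (-y) dx, which multiplied by dz ∧ dw gives (-y) dx ∧ dz ∧ dw
  d(-x*y) includes (∂/∂y)(-x*y) dy = (-x) dy, which multiplied by dz ∧ dw gives (-x) dy ∧ dz ∧ dw
Collecting like 3-forms: d(omega) = (4*y) dx ∧ dy ∧ dw + (-3*w) dx ∧ dy ∧ dz + (2*y) dx ∧ dz ∧ dw + (-x) dy ∧ dz ∧ dw.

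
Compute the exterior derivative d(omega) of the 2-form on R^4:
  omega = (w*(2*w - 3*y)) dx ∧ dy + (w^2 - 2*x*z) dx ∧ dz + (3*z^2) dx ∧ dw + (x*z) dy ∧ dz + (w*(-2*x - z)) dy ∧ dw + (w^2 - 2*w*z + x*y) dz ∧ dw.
d(omega) = (2*w - 3*y) dx ∧ dy ∧ dw + (2*w + y - 6*z) dx ∧ dz ∧ dw + (z) dx ∧ dy ∧ dz + (w + x) dy ∧ dz ∧ dw

For a 2-form omega = sum_{i<j} g_{ij} dx_i ∧ dx_j, the exterior derivative is
  d(omega) = sum_{i<j} d(g_{ij}) ∧ dx_i ∧ dx_j = sum_{i<j, k} (∂g_{ij}/∂x_k) dx_k ∧ dx_i ∧ dx_j.
Expand each term, using dx_k ∧ dx_i ∧ dx_j = sgn(permutation) dx_{(a)} ∧ dx_{(b)} ∧ dx_{(c)} with (a < b < c) sorted:
  d(w*(2*w - 3*y)) includes (∂/∂w)(w*(2*w - 3*y)) dw = (4*w - 3*y) dw, which multiplied by dx ∧ dy gives (4*w - 3*y) dx ∧ dy ∧ dw
  d(w^2 - 2*x*z) includes (∂/∂w)(w^2 - 2*x*z) dw = (2*w) dw, which multiplied by dx ∧ dz gives (2*w) dx ∧ dz ∧ dw
  d(3*z^2) includes (∂/∂z)(3*z^2) dz = (6*z) dz, which multiplied by dx ∧ dw gives (-6*z) dx ∧ dz ∧ dw
  d(x*z) includes (∂/∂x)(x*z) dx = (z) dx, which multiplied by dy ∧ dz gives (z) dx ∧ dy ∧ dz
  d(w*(-2*x - z)) includes (∂/∂x)(w*(-2*x - z)) dx = (-2*w) dx, which multiplied by dy ∧ dw gives (-2*w) dx ∧ dy ∧ dw
  d(w*(-2*x - z)) includes (∂/∂z)(w*(-2*x - z)) dz = (-w) dz, which multiplied by dy ∧ dw gives (w) dy ∧ dz ∧ dw
  d(w^2 - 2*w*z + x*y) includes (∂/∂x)(w^2 - 2*w*z + x*y) dx = (y) dx, which multiplied by dz ∧ dw gives (y) dx ∧ dz ∧ dw
  d(w^2 - 2*w*z + x*y) includes (∂/∂y)(w^2 - 2*w*z + x*y) dy = (x) dy, which multiplied by dz ∧ dw gives (x) dy ∧ dz ∧ dw
Collecting like 3-forms: d(omega) = (2*w - 3*y) dx ∧ dy ∧ dw + (2*w + y - 6*z) dx ∧ dz ∧ dw + (z) dx ∧ dy ∧ dz + (w + x) dy ∧ dz ∧ dw.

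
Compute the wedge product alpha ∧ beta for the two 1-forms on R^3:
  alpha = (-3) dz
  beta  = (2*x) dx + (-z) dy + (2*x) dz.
alpha ∧ beta = (6*x) dx ∧ dz + (-3*z) dy ∧ dz

Distribute the wedge, using dx_i ∧ dx_j = -dx_j ∧ dx_i and dx_i ∧ dx_i = 0. For each pair (i, j) with i < j, the coefficient of dx_i ∧ dx_j in alpha ∧ beta is (alpha_i * beta_j - alpha_j * beta_i). Collecting: alpha ∧ beta = (6*x) dx ∧ dz + (-3*z) dy ∧ dz.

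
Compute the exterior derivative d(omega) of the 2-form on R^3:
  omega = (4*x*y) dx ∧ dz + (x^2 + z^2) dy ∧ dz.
d(omega) = (-2*x) dx ∧ dy ∧ dz

For a 2-form omega = sum_{i<j} g_{ij} dx_i ∧ dx_j, the exterior derivative is
  d(omega) = sum_{i<j} d(g_{ij}) ∧ dx_i ∧ dx_j = sum_{i<j, k} (∂g_{ij}/∂x_k) dx_k ∧ dx_i ∧ dx_j.
Expand each term, using dx_k ∧ dx_i ∧ dx_j = sgn(permutation) dx_{(a)} ∧ dx_{(b)} ∧ dx_{(c)} with (a < b < c) sorted:
  d(4*x*y) includes (∂/∂y)(4*x*y) dy = (4*x) dy, which multiplied by dx ∧ dz gives (-4*x) dx ∧ dy ∧ dz
  d(x^2 + z^2) includes (∂/∂x)(x^2 + z^2) dx = (2*x) dx, which multiplied by dy ∧ dz gives (2*x) dx ∧ dy ∧ dz
Collecting like 3-forms: d(omega) = (-2*x) dx ∧ dy ∧ dz.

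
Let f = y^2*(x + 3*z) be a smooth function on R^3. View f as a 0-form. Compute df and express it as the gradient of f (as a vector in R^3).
df = (y^2) dx + (2*y*(x + 3*z)) dy + (3*y^2) dz; grad f = (y^2, 2*y*(x + 3*z), 3*y^2)

For a 0-form f, d f = (∂f/∂x) dx + (∂f/∂y) dy + (∂f/∂z) dz. The components of the vector representation are exactly the entries of grad f in Cartesian coordinates:
  ∂f/∂x = y^2
  ∂f/∂y = 2*y*(x + 3*z)
  ∂f/∂z = 3*y^2.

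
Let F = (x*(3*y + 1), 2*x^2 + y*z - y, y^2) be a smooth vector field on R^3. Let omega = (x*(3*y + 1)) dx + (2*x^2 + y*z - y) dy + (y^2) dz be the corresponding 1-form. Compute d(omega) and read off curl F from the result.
d(omega) = (y) dy ∧ dz + (0) dz ∧ dx + (x) dx ∧ dy; curl F = (y, 0, x)

d omega = sum_{i<j} (∂f_j/∂x_i - ∂f_i/∂x_j) dx_i ∧ dx_j. Under the identification (dy ∧ dz, dz ∧ dx, dx ∧ dy) ↔ (e_x, e_y, e_z), the coefficients are exactly the components of curl F. Compute:
  ∂R/∂y - ∂Q/∂z = (2*y) - (y) = y
  ∂P/∂z - ∂R/∂x = (0) - (0) = 0
  ∂Q/∂x - ∂P/∂y = (4*x) - (3*x) = x.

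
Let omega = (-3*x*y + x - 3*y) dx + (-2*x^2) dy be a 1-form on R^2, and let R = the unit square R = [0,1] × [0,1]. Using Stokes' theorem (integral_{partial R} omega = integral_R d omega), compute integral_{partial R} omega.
integral_(partial R) omega = 5/2

Stokes: integral_partial_R omega = integral_R d omega with d omega = (∂Q/∂x - ∂P/∂y) dx ∧ dy.
  ∂Q/∂x = -4*x
  ∂P/∂y = -3*x - 3
  integrand = ∂Q/∂x - ∂P/∂y = 3 - x.
Integrating over R: integral_0^1 integral_0^1 (3 - x) dx dy = 5/2.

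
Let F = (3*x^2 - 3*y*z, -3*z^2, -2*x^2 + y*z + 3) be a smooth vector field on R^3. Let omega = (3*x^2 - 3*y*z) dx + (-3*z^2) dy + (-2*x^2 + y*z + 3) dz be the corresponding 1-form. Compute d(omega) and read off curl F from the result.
d(omega) = (7*z) dy ∧ dz + (4*x - 3*y) dz ∧ dx + (3*z) dx ∧ dy; curl F = (7*z, 4*x - 3*y, 3*z)

d omega = sum_{i<j} (∂f_j/∂x_i - ∂f_i/∂x_j) dx_i ∧ dx_j. Under the identification (dy ∧ dz, dz ∧ dx, dx ∧ dy) ↔ (e_x, e_y, e_z), the coefficients are exactly the components of curl F. Compute:
  ∂R/∂y - ∂Q/∂z = (z) - (-6*z) = 7*z
  ∂P/∂z - ∂R/∂x = (-3*y) - (-4*x) = 4*x - 3*y
  ∂Q/∂x - ∂P/∂y = (0) - (-3*z) = 3*z.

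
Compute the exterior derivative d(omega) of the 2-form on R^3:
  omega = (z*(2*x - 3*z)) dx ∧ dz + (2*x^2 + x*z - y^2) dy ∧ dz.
d(omega) = (4*x + z) dx ∧ dy ∧ dz

For a 2-form omega = sum_{i<j} g_{ij} dx_i ∧ dx_j, the exterior derivative is
  d(omega) = sum_{i<j} d(g_{ij}) ∧ dx_i ∧ dx_j = sum_{i<j, k} (∂g_{ij}/∂x_k) dx_k ∧ dx_i ∧ dx_j.
Expand each term, using dx_k ∧ dx_i ∧ dx_j = sgn(permutation) dx_{(a)} ∧ dx_{(b)} ∧ dx_{(c)} with (a < b < c) sorted:
  d(2*x^2 + x*z - y^2) includes (∂/∂x)(2*x^2 + x*z - y^2) dx = (4*x + z) dx, which multiplied by dy ∧ dz gives (4*x + z) dx ∧ dy ∧ dz
Collecting like 3-forms: d(omega) = (4*x + z) dx ∧ dy ∧ dz.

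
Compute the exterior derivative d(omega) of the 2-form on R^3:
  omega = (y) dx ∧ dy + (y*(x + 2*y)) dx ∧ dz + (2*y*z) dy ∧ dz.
d(omega) = (-x - 4*y) dx ∧ dy ∧ dz

For a 2-form omega = sum_{i<j} g_{ij} dx_i ∧ dx_j, the exterior derivative is
  d(omega) = sum_{i<j} d(g_{ij}) ∧ dx_i ∧ dx_j = sum_{i<j, k} (∂g_{ij}/∂x_k) dx_k ∧ dx_i ∧ dx_j.
Expand each term, using dx_k ∧ dx_i ∧ dx_j = sgn(permutation) dx_{(a)} ∧ dx_{(b)} ∧ dx_{(c)} with (a < b < c) sorted:
  d(y*(x + 2*y)) includes (∂/∂y)(y*(x + 2*y)) dy = (x + 4*y) dy, which multiplied by dx ∧ dz gives (-x - 4*y) dx ∧ dy ∧ dz
Collecting like 3-forms: d(omega) = (-x - 4*y) dx ∧ dy ∧ dz.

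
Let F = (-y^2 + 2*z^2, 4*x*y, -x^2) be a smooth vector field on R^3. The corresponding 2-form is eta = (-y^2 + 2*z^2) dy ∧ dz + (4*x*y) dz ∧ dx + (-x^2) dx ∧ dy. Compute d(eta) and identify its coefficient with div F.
d(eta) = (4*x) dx ∧ dy ∧ dz; div F = 4*x

For a 2-form in R^3 of the form above, applying d gives a 3-form with coefficient ∂P/∂x + ∂Q/∂y + ∂R/∂z:
  ∂P/∂x = 0
  ∂Q/∂y = 4*x
  ∂R/∂z = 0
Sum = 4*x, which is exactly div F.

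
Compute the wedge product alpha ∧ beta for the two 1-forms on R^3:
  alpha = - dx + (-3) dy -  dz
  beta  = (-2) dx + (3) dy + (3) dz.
alpha ∧ beta = (-9) dx ∧ dy + (-5) dx ∧ dz + (-6) dy ∧ dz

Distribute the wedge, using dx_i ∧ dx_j = -dx_j ∧ dx_i and dx_i ∧ dx_i = 0. For each pair (i, j) with i < j, the coefficient of dx_i ∧ dx_j in alpha ∧ beta is (alpha_i * beta_j - alpha_j * beta_i). Collecting: alpha ∧ beta = (-9) dx ∧ dy + (-5) dx ∧ dz + (-6) dy ∧ dz.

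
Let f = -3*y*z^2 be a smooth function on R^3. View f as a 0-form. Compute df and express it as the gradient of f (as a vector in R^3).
df = (0) dx + (-3*z^2) dy + (-6*y*z) dz; grad f = (0, -3*z^2, -6*y*z)

For a 0-form f, d f = (∂f/∂x) dx + (∂f/∂y) dy + (∂f/∂z) dz. The components of the vector representation are exactly the entries of grad f in Cartesian coordinates:
  ∂f/∂x = 0
  ∂f/∂y = -3*z^2
  ∂f/∂z = -6*y*z.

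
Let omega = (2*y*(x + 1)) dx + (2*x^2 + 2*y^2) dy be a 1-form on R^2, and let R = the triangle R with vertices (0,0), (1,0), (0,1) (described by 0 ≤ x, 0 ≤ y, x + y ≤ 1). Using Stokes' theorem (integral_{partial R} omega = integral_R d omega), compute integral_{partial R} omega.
integral_(partial R) omega = -2/3

Stokes: integral_partial_R omega = integral_R d omega with d omega = (∂Q/∂x - ∂P/∂y) dx ∧ dy.
  ∂Q/∂x = 4*x
  ∂P/∂y = 2*x + 2
  integrand = ∂Q/∂x - ∂P/∂y = 2*x - 2.
Integrating over R: integral_0^1 integral_0^{1-x} (2*x - 2) dy dx = -2/3.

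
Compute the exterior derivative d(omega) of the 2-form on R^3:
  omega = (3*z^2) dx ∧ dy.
d(omega) = (6*z) dx ∧ dy ∧ dz

For a 2-form omega = sum_{i<j} g_{ij} dx_i ∧ dx_j, the exterior derivative is
  d(omega) = sum_{i<j} d(g_{ij}) ∧ dx_i ∧ dx_j = sum_{i<j, k} (∂g_{ij}/∂x_k) dx_k ∧ dx_i ∧ dx_j.
Expand each term, using dx_k ∧ dx_i ∧ dx_j = sgn(permutation) dx_{(a)} ∧ dx_{(b)} ∧ dx_{(c)} with (a < b < c) sorted:
  d(3*z^2) includes (∂/∂z)(3*z^2) dz = (6*z) dz, which multiplied by dx ∧ dy gives (6*z) dx ∧ dy ∧ dz
Collecting like 3-forms: d(omega) = (6*z) dx ∧ dy ∧ dz.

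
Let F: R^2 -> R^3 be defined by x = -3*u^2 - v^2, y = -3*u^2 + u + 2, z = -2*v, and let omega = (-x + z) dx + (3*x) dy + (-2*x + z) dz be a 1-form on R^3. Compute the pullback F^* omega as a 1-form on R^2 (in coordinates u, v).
F^* omega = (36*u^3 - 9*u^2 + 12*u*v^2 + 12*u*v - 3*v^2) du + (-6*u^2*v - 12*u^2 - 2*v^3 + 4*v) dv

Using F^*(f dg) = (f ∘ F) d(g ∘ F), substitute each coordinate x_i by F_i(u, v) in f_i, and replace dx_i by d F_i = (∂F_i/∂u) du + (∂F_i/∂v) dv.
  For the x component: f_1(F) = 3*u^2 + v^2 - 2*v; d F_1 = (-6*u) du + (-2*v) dv
  For the y component: f_2(F) = -9*u^2 - 3*v^2; d F_2 = (1 - 6*u) du + (0) dv
  For the z component: f_3(F) = 6*u^2 + 2*v^2 - 2*v; d F_3 = (0) du + (-2) dv
Combining and collecting du, dv coefficients:
  coeff of du: 36*u^3 - 9*u^2 + 12*u*v^2 + 12*u*v - 3*v^2
  coeff of dv: -6*u^2*v - 12*u^2 - 2*v^3 + 4*v
F^* omega = (36*u^3 - 9*u^2 + 12*u*v^2 + 12*u*v - 3*v^2) du + (-6*u^2*v - 12*u^2 - 2*v^3 + 4*v) dv.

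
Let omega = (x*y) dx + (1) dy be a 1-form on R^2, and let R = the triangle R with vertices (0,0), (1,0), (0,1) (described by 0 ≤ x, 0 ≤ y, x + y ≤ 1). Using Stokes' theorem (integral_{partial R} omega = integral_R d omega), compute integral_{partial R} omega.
integral_(partial R) omega = -1/6

Stokes: integral_partial_R omega = integral_R d omega with d omega = (∂Q/∂x - ∂P/∂y) dx ∧ dy.
  ∂Q/∂x = 0
  ∂P/∂y = x
  integrand = ∂Q/∂x - ∂P/∂y = -x.
Integrating over R: integral_0^1 integral_0^{1-x} (-x) dy dx = -1/6.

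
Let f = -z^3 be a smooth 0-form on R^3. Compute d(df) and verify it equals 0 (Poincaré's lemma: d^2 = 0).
d(df) = 0

Step 1: df = sum_i (∂f/∂x_i) dx_i = (0) dx + (0) dy + (-3*z^2) dz.
Step 2: Apply d again. Using the 1-form formula, the coefficient of dx ∧ dy in d(df) is ∂^2 f/∂x ∂y - ∂^2 f/∂y ∂x = (0) - (0) = 0 (equality of mixed partials for smooth f).
Similarly for dx ∧ dz and dy ∧ dz — all coefficients vanish. So d(df) = 0.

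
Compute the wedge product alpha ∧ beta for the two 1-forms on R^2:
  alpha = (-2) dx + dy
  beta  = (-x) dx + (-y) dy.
alpha ∧ beta = (x + 2*y) dx ∧ dy

Distribute the wedge, using dx_i ∧ dx_j = -dx_j ∧ dx_i and dx_i ∧ dx_i = 0. For each pair (i, j) with i < j, the coefficient of dx_i ∧ dx_j in alpha ∧ beta is (alpha_i * beta_j - alpha_j * beta_i). Collecting: alpha ∧ beta = (x + 2*y) dx ∧ dy.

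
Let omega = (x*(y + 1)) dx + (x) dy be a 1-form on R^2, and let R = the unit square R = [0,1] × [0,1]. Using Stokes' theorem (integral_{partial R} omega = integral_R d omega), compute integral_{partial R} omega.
integral_(partial R) omega = 1/2

Stokes: integral_partial_R omega = integral_R d omega with d omega = (∂Q/∂x - ∂P/∂y) dx ∧ dy.
  ∂Q/∂x = 1
  ∂P/∂y = x
  integrand = ∂Q/∂x - ∂P/∂y = 1 - x.
Integrating over R: integral_0^1 integral_0^1 (1 - x) dx dy = 1/2.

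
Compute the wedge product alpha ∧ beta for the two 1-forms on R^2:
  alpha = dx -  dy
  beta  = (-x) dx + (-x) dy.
alpha ∧ beta = (-2*x) dx ∧ dy

Distribute the wedge, using dx_i ∧ dx_j = -dx_j ∧ dx_i and dx_i ∧ dx_i = 0. For each pair (i, j) with i < j, the coefficient of dx_i ∧ dx_j in alpha ∧ beta is (alpha_i * beta_j - alpha_j * beta_i). Collecting: alpha ∧ beta = (-2*x) dx ∧ dy.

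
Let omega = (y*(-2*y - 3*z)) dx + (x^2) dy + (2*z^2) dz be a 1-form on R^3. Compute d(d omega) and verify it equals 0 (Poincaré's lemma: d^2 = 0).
d(d omega) = 0

Step 1: d omega = sum_{i<j} (∂f_j/∂x_i - ∂f_i/∂x_j) dx_i ∧ dx_j:
  coeff of dx ∧ dy: 2*x + 4*y + 3*z
  coeff of dx ∧ dz: 3*y
  coeff of dy ∧ dz: 0
Step 2: Apply d again to each 2-form coefficient. The only possible 3-form in R^3 is dx ∧ dy ∧ dz, with coefficient
  ∂(coeff of dy∧dz)/∂x - ∂(coeff of dx∧dz)/∂y + ∂(coeff of dx∧dy)/∂z
  = ∂/∂x (0) - ∂/∂y (3*y) + ∂/∂z (2*x + 4*y + 3*z).
Each of these terms simplifies to sums of mixed partials that cancel in pairs. The result is 0 (by equality of mixed partials for smooth functions — Schwarz / Clairaut).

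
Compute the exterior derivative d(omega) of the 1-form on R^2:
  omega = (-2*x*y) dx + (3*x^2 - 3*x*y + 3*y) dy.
d(omega) = (8*x - 3*y) dx ∧ dy

For a 1-form omega = sum_i f_i dx_i, the exterior derivative is
  d(omega) = sum_{i < j} (∂f_j/∂x_i - ∂f_i/∂x_j) dx_i ∧ dx_j.
  coefficient of dx ∧ dy: ∂f_2/∂x - ∂f_1/∂y = ∂(3*x^2 - 3*x*y + 3*y)/∂x - ∂(-2*x*y)/∂y = 8*x - 3*y
Assembling: d(omega) = (8*x - 3*y) dx ∧ dy.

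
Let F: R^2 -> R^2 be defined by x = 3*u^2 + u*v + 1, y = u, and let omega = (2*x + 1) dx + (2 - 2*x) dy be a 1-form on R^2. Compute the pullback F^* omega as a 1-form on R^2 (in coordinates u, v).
F^* omega = (36*u^3 + 18*u^2*v - 6*u^2 + 2*u*v^2 - 2*u*v + 18*u + 3*v) du + (u*(6*u^2 + 2*u*v + 3)) dv

Using F^*(f dg) = (f ∘ F) d(g ∘ F), substitute each coordinate x_i by F_i(u, v) in f_i, and replace dx_i by d F_i = (∂F_i/∂u) du + (∂F_i/∂v) dv.
  For the x component: f_1(F) = 6*u^2 + 2*u*v + 3; d F_1 = (6*u + v) du + (u) dv
  For the y component: f_2(F) = 2*u*(-3*u - v); d F_2 = (1) du + (0) dv
Combining and collecting du, dv coefficients:
  coeff of du: 36*u^3 + 18*u^2*v - 6*u^2 + 2*u*v^2 - 2*u*v + 18*u + 3*v
  coeff of dv: u*(6*u^2 + 2*u*v + 3)
F^* omega = (36*u^3 + 18*u^2*v - 6*u^2 + 2*u*v^2 - 2*u*v + 18*u + 3*v) du + (u*(6*u^2 + 2*u*v + 3)) dv.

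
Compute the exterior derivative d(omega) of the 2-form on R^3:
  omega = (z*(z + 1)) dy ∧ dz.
d(omega) = 0

For a 2-form omega = sum_{i<j} g_{ij} dx_i ∧ dx_j, the exterior derivative is
  d(omega) = sum_{i<j} d(g_{ij}) ∧ dx_i ∧ dx_j = sum_{i<j, k} (∂g_{ij}/∂x_k) dx_k ∧ dx_i ∧ dx_j.
Expand each term, using dx_k ∧ dx_i ∧ dx_j = sgn(permutation) dx_{(a)} ∧ dx_{(b)} ∧ dx_{(c)} with (a < b < c) sorted:

Collecting like 3-forms: d(omega) = 0.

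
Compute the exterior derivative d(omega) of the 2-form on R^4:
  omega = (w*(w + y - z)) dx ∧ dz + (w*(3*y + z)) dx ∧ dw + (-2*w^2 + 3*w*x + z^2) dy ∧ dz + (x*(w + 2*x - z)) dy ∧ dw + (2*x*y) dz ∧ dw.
d(omega) = (2*w) dx ∧ dy ∧ dz + (w + 3*y - z) dx ∧ dz ∧ dw + (-2*w + 4*x - z) dx ∧ dy ∧ dw + (-4*w + 6*x) dy ∧ dz ∧ dw

For a 2-form omega = sum_{i<j} g_{ij} dx_i ∧ dx_j, the exterior derivative is
  d(omega) = sum_{i<j} d(g_{ij}) ∧ dx_i ∧ dx_j = sum_{i<j, k} (∂g_{ij}/∂x_k) dx_k ∧ dx_i ∧ dx_j.
Expand each term, using dx_k ∧ dx_i ∧ dx_j = sgn(permutation) dx_{(a)} ∧ dx_{(b)} ∧ dx_{(c)} with (a < b < c) sorted:
  d(w*(w + y - z)) includes (∂/∂y)(w*(w + y - z)) dy = (w) dy, which multiplied by dx ∧ dz gives (-w) dx ∧ dy ∧ dz
  d(w*(w + y - z)) includes (∂/∂w)(w*(w + y - z)) dw = (2*w + y - z) dw, which multiplied by dx ∧ dz gives (2*w + y - z) dx ∧ dz ∧ dw
  d(w*(3*y + z)) includes (∂/∂y)(w*(3*y + z)) dy = (3*w) dy, which multiplied by dx ∧ dw gives (-3*w) dx ∧ dy ∧ dw
  d(w*(3*y + z)) includes (∂/∂z)(w*(3*y + z)) dz = (w) dz, which multiplied by dx ∧ dw gives (-w) dx ∧ dz ∧ dw
  d(-2*w^2 + 3*w*x + z^2) includes (∂/∂x)(-2*w^2 + 3*w*x + z^2) dx = (3*w) dx, which multiplied by dy ∧ dz gives (3*w) dx ∧ dy ∧ dz
  d(-2*w^2 + 3*w*x + z^2) includes (∂/∂w)(-2*w^2 + 3*w*x + z^2) dw = (-4*w + 3*x) dw, which multiplied by dy ∧ dz gives (-4*w + 3*x) dy ∧ dz ∧ dw
  d(x*(w + 2*x - z)) includes (∂/∂x)(x*(w + 2*x - z)) dx = (w + 4*x - z) dx, which multiplied by dy ∧ dw gives (w + 4*x - z) dx ∧ dy ∧ dw
  d(x*(w + 2*x - z)) includes (∂/∂z)(x*(w + 2*x - z)) dz = (-x) dz, which multiplied by dy ∧ dw gives (x) dy ∧ dz ∧ dw
  d(2*x*y) includes (∂/∂x)(2*x*y) dx = (2*y) dx, which multiplied by dz ∧ dw gives (2*y) dx ∧ dz ∧ dw
  d(2*x*y) includes (∂/∂y)(2*x*y) dy = (2*x) dy, which multiplied by dz ∧ dw gives (2*x) dy ∧ dz ∧ dw
Collecting like 3-forms: d(omega) = (2*w) dx ∧ dy ∧ dz + (w + 3*y - z) dx ∧ dz ∧ dw + (-2*w + 4*x - z) dx ∧ dy ∧ dw + (-4*w + 6*x) dy ∧ dz ∧ dw.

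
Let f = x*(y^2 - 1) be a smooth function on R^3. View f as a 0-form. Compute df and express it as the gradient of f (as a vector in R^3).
df = (y^2 - 1) dx + (2*x*y) dy + (0) dz; grad f = (y^2 - 1, 2*x*y, 0)

For a 0-form f, d f = (∂f/∂x) dx + (∂f/∂y) dy + (∂f/∂z) dz. The components of the vector representation are exactly the entries of grad f in Cartesian coordinates:
  ∂f/∂x = y^2 - 1
  ∂f/∂y = 2*x*y
  ∂f/∂z = 0.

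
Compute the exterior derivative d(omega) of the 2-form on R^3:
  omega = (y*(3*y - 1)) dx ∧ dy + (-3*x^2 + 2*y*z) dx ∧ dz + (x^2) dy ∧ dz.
d(omega) = (2*x - 2*z) dx ∧ dy ∧ dz

For a 2-form omega = sum_{i<j} g_{ij} dx_i ∧ dx_j, the exterior derivative is
  d(omega) = sum_{i<j} d(g_{ij}) ∧ dx_i ∧ dx_j = sum_{i<j, k} (∂g_{ij}/∂x_k) dx_k ∧ dx_i ∧ dx_j.
Expand each term, using dx_k ∧ dx_i ∧ dx_j = sgn(permutation) dx_{(a)} ∧ dx_{(b)} ∧ dx_{(c)} with (a < b < c) sorted:
  d(-3*x^2 + 2*y*z) includes (∂/∂y)(-3*x^2 + 2*y*z) dy = (2*z) dy, which multiplied by dx ∧ dz gives (-2*z) dx ∧ dy ∧ dz
  d(x^2) includes (∂/∂x)(x^2) dx = (2*x) dx, which multiplied by dy ∧ dz gives (2*x) dx ∧ dy ∧ dz
Collecting like 3-forms: d(omega) = (2*x - 2*z) dx ∧ dy ∧ dz.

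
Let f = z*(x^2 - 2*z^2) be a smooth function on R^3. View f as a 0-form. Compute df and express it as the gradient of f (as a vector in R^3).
df = (2*x*z) dx + (0) dy + (x^2 - 6*z^2) dz; grad f = (2*x*z, 0, x^2 - 6*z^2)

For a 0-form f, d f = (∂f/∂x) dx + (∂f/∂y) dy + (∂f/∂z) dz. The components of the vector representation are exactly the entries of grad f in Cartesian coordinates:
  ∂f/∂x = 2*x*z
  ∂f/∂y = 0
  ∂f/∂z = x^2 - 6*z^2.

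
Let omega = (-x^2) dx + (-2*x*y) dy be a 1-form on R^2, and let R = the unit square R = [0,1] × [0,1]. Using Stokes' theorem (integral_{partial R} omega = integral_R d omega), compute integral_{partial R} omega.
integral_(partial R) omega = -1

Stokes: integral_partial_R omega = integral_R d omega with d omega = (∂Q/∂x - ∂P/∂y) dx ∧ dy.
  ∂Q/∂x = -2*y
  ∂P/∂y = 0
  integrand = ∂Q/∂x - ∂P/∂y = -2*y.
Integrating over R: integral_0^1 integral_0^1 (-2*y) dx dy = -1.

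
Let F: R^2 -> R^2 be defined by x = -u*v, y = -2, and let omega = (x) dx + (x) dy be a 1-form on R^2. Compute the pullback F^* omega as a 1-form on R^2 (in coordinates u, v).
F^* omega = (u*v^2) du + (u^2*v) dv

Using F^*(f dg) = (f ∘ F) d(g ∘ F), substitute each coordinate x_i by F_i(u, v) in f_i, and replace dx_i by d F_i = (∂F_i/∂u) du + (∂F_i/∂v) dv.
  For the x component: f_1(F) = -u*v; d F_1 = (-v) du + (-u) dv
  For the y component: f_2(F) = -u*v; d F_2 = (0) du + (0) dv
Combining and collecting du, dv coefficients:
  coeff of du: u*v^2
  coeff of dv: u^2*v
F^* omega = (u*v^2) du + (u^2*v) dv.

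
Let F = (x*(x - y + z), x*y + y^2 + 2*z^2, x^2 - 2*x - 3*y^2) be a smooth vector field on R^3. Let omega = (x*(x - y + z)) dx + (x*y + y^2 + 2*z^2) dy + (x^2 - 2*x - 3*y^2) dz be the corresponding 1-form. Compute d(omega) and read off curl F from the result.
d(omega) = (-6*y - 4*z) dy ∧ dz + (2 - x) dz ∧ dx + (x + y) dx ∧ dy; curl F = (-6*y - 4*z, 2 - x, x + y)

d omega = sum_{i<j} (∂f_j/∂x_i - ∂f_i/∂x_j) dx_i ∧ dx_j. Under the identification (dy ∧ dz, dz ∧ dx, dx ∧ dy) ↔ (e_x, e_y, e_z), the coefficients are exactly the components of curl F. Compute:
  ∂R/∂y - ∂Q/∂z = (-6*y) - (4*z) = -6*y - 4*z
  ∂P/∂z - ∂R/∂x = (x) - (2*x - 2) = 2 - x
  ∂Q/∂x - ∂P/∂y = (y) - (-x) = x + y.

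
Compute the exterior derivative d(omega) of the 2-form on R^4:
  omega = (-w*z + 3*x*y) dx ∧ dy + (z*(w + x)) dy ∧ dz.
d(omega) = (-w + z) dx ∧ dy ∧ dz + (-z) dx ∧ dy ∧ dw + (z) dy ∧ dz ∧ dw

For a 2-form omega = sum_{i<j} g_{ij} dx_i ∧ dx_j, the exterior derivative is
  d(omega) = sum_{i<j} d(g_{ij}) ∧ dx_i ∧ dx_j = sum_{i<j, k} (∂g_{ij}/∂x_k) dx_k ∧ dx_i ∧ dx_j.
Expand each term, using dx_k ∧ dx_i ∧ dx_j = sgn(permutation) dx_{(a)} ∧ dx_{(b)} ∧ dx_{(c)} with (a < b < c) sorted:
  d(-w*z + 3*x*y) includes (∂/∂z)(-w*z + 3*x*y) dz = (-w) dz, which multiplied by dx ∧ dy gives (-w) dx ∧ dy ∧ dz
  d(-w*z + 3*x*y) includes (∂/∂w)(-w*z + 3*x*y) dw = (-z) dw, which multiplied by dx ∧ dy gives (-z) dx ∧ dy ∧ dw
  d(z*(w + x)) includes (∂/∂x)(z*(w + x)) dx = (z) dx, which multiplied by dy ∧ dz gives (z) dx ∧ dy ∧ dz
  d(z*(w + x)) includes (∂/∂w)(z*(w + x)) dw = (z) dw, which multiplied by dy ∧ dz gives (z) dy ∧ dz ∧ dw
Collecting like 3-forms: d(omega) = (-w + z) dx ∧ dy ∧ dz + (-z) dx ∧ dy ∧ dw + (z) dy ∧ dz ∧ dw.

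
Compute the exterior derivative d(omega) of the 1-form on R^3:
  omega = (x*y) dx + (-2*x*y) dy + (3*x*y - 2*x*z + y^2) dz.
d(omega) = (-x - 2*y) dx ∧ dy + (3*y - 2*z) dx ∧ dz + (3*x + 2*y) dy ∧ dz

For a 1-form omega = sum_i f_i dx_i, the exterior derivative is
  d(omega) = sum_{i < j} (∂f_j/∂x_i - ∂f_i/∂x_j) dx_i ∧ dx_j.
  coefficient of dx ∧ dy: ∂f_2/∂x - ∂f_1/∂y = ∂(-2*x*y)/∂x - ∂(x*y)/∂y = -x - 2*y
  coefficient of dx ∧ dz: ∂f_3/∂x - ∂f_1/∂z = ∂(3*x*y - 2*x*z + y^2)/∂x - ∂(x*y)/∂z = 3*y - 2*z
  coefficient of dy ∧ dz: ∂f_3/∂y - ∂f_2/∂z = ∂(3*x*y - 2*x*z + y^2)/∂y - ∂(-2*x*y)/∂z = 3*x + 2*y
Assembling: d(omega) = (-x - 2*y) dx ∧ dy + (3*y - 2*z) dx ∧ dz + (3*x + 2*y) dy ∧ dz.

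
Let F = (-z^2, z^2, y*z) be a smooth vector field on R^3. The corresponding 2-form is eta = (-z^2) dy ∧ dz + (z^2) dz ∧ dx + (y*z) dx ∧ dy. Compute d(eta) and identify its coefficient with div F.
d(eta) = (y) dx ∧ dy ∧ dz; div F = y

For a 2-form in R^3 of the form above, applying d gives a 3-form with coefficient ∂P/∂x + ∂Q/∂y + ∂R/∂z:
  ∂P/∂x = 0
  ∂Q/∂y = 0
  ∂R/∂z = y
Sum = y, which is exactly div F.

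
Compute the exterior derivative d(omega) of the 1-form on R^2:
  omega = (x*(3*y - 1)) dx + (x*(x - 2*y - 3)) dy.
d(omega) = (-x - 2*y - 3) dx ∧ dy

For a 1-form omega = sum_i f_i dx_i, the exterior derivative is
  d(omega) = sum_{i < j} (∂f_j/∂x_i - ∂f_i/∂x_j) dx_i ∧ dx_j.
  coefficient of dx ∧ dy: ∂f_2/∂x - ∂f_1/∂y = ∂(x*(x - 2*y - 3))/∂x - ∂(x*(3*y - 1))/∂y = -x - 2*y - 3
Assembling: d(omega) = (-x - 2*y - 3) dx ∧ dy.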